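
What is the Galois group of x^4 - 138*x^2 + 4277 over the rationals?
Gal(K/Q) = V_4 (Klein four-group, Z/2Z × Z/2Z)

f factors as (x^2 - 91)(x^2 - 47), so the splitting field is K = Q(sqrt(91), sqrt(47)). The elements 91, 47, 4277 are all non-squares in Q, so sqrt(91) and sqrt(47) generate independent quadratic extensions. Thus [K:Q] = 4 and Gal(K/Q) is generated by the two order-2 automorphisms sqrt(91) ↦ -sqrt(91) and sqrt(47) ↦ -sqrt(47), giving V_4.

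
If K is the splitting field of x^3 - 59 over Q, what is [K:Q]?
[K:Q] = 6

x^3 - 59 has one real root r = 59^(1/3) and two complex roots r*zeta_3, r*zeta_3^2 where zeta_3 = e^(2*pi*i/3). The splitting field is Q(r, zeta_3). [Q(r):Q] = 3 and [Q(zeta_3):Q] = 2 with gcd = 1, so [Q(r, zeta_3):Q] = 3 * 2 = 6.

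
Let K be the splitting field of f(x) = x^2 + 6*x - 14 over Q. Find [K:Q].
[K:Q] = 2

The discriminant of x^2 + (6)*x + (-14) is b^2 - 4c = 36 - (-56) = 92. Since 92 is not a perfect square in Q, the polynomial is irreducible over Q. Its two roots generate a degree-2 extension, so [K:Q] = 2.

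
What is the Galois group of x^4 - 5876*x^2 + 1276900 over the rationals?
Gal(K/Q) = Z/2Z (cyclic of order 2)

f factors as (x^2 - 5650)(x^2 - 226), so the splitting field is K = Q(sqrt(5650), sqrt(226)). The squarefree part of 5650 is 226 and the squarefree part of 226 is also 226, so sqrt(5650) and sqrt(226) are both rational multiples of sqrt(226). Hence Q(sqrt(5650)) = Q(sqrt(226)) = Q(sqrt(226)), and the splitting field collapses to a single degree-2 extension with Galois group Z/2Z.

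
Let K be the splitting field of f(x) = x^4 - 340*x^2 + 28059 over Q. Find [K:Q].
[K:Q] = 4

f factors as (x^2 - 199)(x^2 - 141); the splitting field is K = Q(sqrt(199), sqrt(141)). Since 199, 141, and 28059 are all non-squares in Q, the three subfields Q(sqrt(199)), Q(sqrt(141)), Q(sqrt(28059)) are distinct degree-2 extensions, so [K:Q] = 4 (Klein four Galois group).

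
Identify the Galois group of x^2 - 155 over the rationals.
Gal(K/Q) = Z/2Z (cyclic of order 2)

x^2 - 155 is irreducible over Q since 155 is not a rational square. The splitting field Q(sqrt(155)) has degree 2 over Q, and its unique nontrivial automorphism is sqrt(155) ↦ -sqrt(155). Hence Gal(Q(sqrt(155))/Q) = Z/2Z.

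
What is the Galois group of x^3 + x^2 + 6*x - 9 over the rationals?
Gal(K/Q) = S_3 (symmetric group of order 6)

Compute the discriminant of x^3 + (1)*x^2 + (6)*x + (-9): Δ = -3951. Since Δ is not a rational square, the Galois group is not contained in A_3; it must be the full S_3 (irreducibility of the cubic rules out anything smaller).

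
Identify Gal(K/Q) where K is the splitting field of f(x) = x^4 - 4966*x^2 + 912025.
Gal(K/Q) = Z/2Z (cyclic of order 2)

f factors as (x^2 - 4775)(x^2 - 191), so the splitting field is K = Q(sqrt(4775), sqrt(191)). The squarefree part of 4775 is 191 and the squarefree part of 191 is also 191, so sqrt(4775) and sqrt(191) are both rational multiples of sqrt(191). Hence Q(sqrt(4775)) = Q(sqrt(191)) = Q(sqrt(191)), and the splitting field collapses to a single degree-2 extension with Galois group Z/2Z.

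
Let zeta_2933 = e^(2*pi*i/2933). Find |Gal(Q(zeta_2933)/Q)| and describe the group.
|Gal(Q(zeta_2933)/Q)| = phi(2933) = 2508; group ≅ (Z/2933Z)^* ≅ Z/6Z × Z/418Z

The n-th cyclotomic polynomial Φ_2933(x) is the minimal polynomial of zeta_2933 over Q and has degree phi(2933) = 2508. So Q(zeta_2933) is a degree-2508 Galois extension with Galois group (Z/2933Z)^*. By CRT, (Z/2933Z)^* ≅ (Z/7Z)^* × (Z/419Z)^*. Each prime-power unit group is (Z/7Z)^* ≅ Z/6Z; (Z/419Z)^* ≅ Z/418Z. Hence Gal(Q(zeta_2933)/Q) ≅ Z/6Z × Z/418Z.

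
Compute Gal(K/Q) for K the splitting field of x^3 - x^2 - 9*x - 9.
Gal(K/Q) = S_3 (symmetric group of order 6)

Compute the discriminant of x^3 + (-1)*x^2 + (-9)*x + (-9): Δ = -684. Since Δ is not a rational square, the Galois group is not contained in A_3; it must be the full S_3 (irreducibility of the cubic rules out anything smaller).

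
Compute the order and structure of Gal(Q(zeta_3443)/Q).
|Gal(Q(zeta_3443)/Q)| = phi(3443) = 3120; group ≅ (Z/3443Z)^* ≅ Z/10Z × Z/312Z

The n-th cyclotomic polynomial Φ_3443(x) is the minimal polynomial of zeta_3443 over Q and has degree phi(3443) = 3120. So Q(zeta_3443) is a degree-3120 Galois extension with Galois group (Z/3443Z)^*. By CRT, (Z/3443Z)^* ≅ (Z/11Z)^* × (Z/313Z)^*. Each prime-power unit group is (Z/11Z)^* ≅ Z/10Z; (Z/313Z)^* ≅ Z/312Z. Hence Gal(Q(zeta_3443)/Q) ≅ Z/10Z × Z/312Z.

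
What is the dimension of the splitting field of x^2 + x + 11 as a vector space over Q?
[K:Q] = 2

The discriminant of x^2 + (1)*x + (11) is b^2 - 4c = 1 - (44) = -43. Since -43 is not a perfect square in Q, the polynomial is irreducible over Q. Its two roots generate a degree-2 extension, so [K:Q] = 2.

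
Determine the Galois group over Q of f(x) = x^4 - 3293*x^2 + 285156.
Gal(K/Q) = Z/2Z (cyclic of order 2)

f factors as (x^2 - 89)(x^2 - 3204), so the splitting field is K = Q(sqrt(89), sqrt(3204)). The squarefree part of 89 is 89 and the squarefree part of 3204 is also 89, so sqrt(89) and sqrt(3204) are both rational multiples of sqrt(89). Hence Q(sqrt(89)) = Q(sqrt(3204)) = Q(sqrt(89)), and the splitting field collapses to a single degree-2 extension with Galois group Z/2Z.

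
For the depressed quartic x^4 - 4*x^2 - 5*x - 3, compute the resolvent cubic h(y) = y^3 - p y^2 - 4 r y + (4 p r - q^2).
h(y) = y^3 + 4*y^2 + 12*y + 23

Identify coefficients: p = -4, q = -5, r = -3.
Plug into h(y) = y^3 - p y^2 - 4 r y + (4 p r - q^2):
  h(y) = y^3 - (-4) y^2 - 4*(-3) y + (4*(-4)*(-3) - (-5)^2)
       = y^3 + (4) y^2 + (12) y + (23).
Simplifying: h(y) = y^3 + 4*y^2 + 12*y + 23.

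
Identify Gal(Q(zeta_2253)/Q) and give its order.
|Gal(Q(zeta_2253)/Q)| = phi(2253) = 1500; group ≅ (Z/2253Z)^* ≅ Z/2Z × Z/750Z

The n-th cyclotomic polynomial Φ_2253(x) is the minimal polynomial of zeta_2253 over Q and has degree phi(2253) = 1500. So Q(zeta_2253) is a degree-1500 Galois extension with Galois group (Z/2253Z)^*. By CRT, (Z/2253Z)^* ≅ (Z/3Z)^* × (Z/751Z)^*. Each prime-power unit group is (Z/3Z)^* ≅ Z/2Z; (Z/751Z)^* ≅ Z/750Z. Hence Gal(Q(zeta_2253)/Q) ≅ Z/2Z × Z/750Z.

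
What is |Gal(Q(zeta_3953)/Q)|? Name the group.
|Gal(Q(zeta_3953)/Q)| = phi(3953) = 3828; group ≅ (Z/3953Z)^* ≅ Z/58Z × Z/66Z

The n-th cyclotomic polynomial Φ_3953(x) is the minimal polynomial of zeta_3953 over Q and has degree phi(3953) = 3828. So Q(zeta_3953) is a degree-3828 Galois extension with Galois group (Z/3953Z)^*. By CRT, (Z/3953Z)^* ≅ (Z/59Z)^* × (Z/67Z)^*. Each prime-power unit group is (Z/59Z)^* ≅ Z/58Z; (Z/67Z)^* ≅ Z/66Z. Hence Gal(Q(zeta_3953)/Q) ≅ Z/58Z × Z/66Z.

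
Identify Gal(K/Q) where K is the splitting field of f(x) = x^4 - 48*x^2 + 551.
Gal(K/Q) = V_4 (Klein four-group, Z/2Z × Z/2Z)

f factors as (x^2 - 19)(x^2 - 29), so the splitting field is K = Q(sqrt(19), sqrt(29)). The elements 19, 29, 551 are all non-squares in Q, so sqrt(19) and sqrt(29) generate independent quadratic extensions. Thus [K:Q] = 4 and Gal(K/Q) is generated by the two order-2 automorphisms sqrt(19) ↦ -sqrt(19) and sqrt(29) ↦ -sqrt(29), giving V_4.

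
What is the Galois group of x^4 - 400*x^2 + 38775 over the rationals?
Gal(K/Q) = V_4 (Klein four-group, Z/2Z × Z/2Z)

f factors as (x^2 - 165)(x^2 - 235), so the splitting field is K = Q(sqrt(165), sqrt(235)). The elements 165, 235, 38775 are all non-squares in Q, so sqrt(165) and sqrt(235) generate independent quadratic extensions. Thus [K:Q] = 4 and Gal(K/Q) is generated by the two order-2 automorphisms sqrt(165) ↦ -sqrt(165) and sqrt(235) ↦ -sqrt(235), giving V_4.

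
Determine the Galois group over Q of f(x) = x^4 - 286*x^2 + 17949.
Gal(K/Q) = V_4 (Klein four-group, Z/2Z × Z/2Z)

f factors as (x^2 - 93)(x^2 - 193), so the splitting field is K = Q(sqrt(93), sqrt(193)). The elements 93, 193, 17949 are all non-squares in Q, so sqrt(93) and sqrt(193) generate independent quadratic extensions. Thus [K:Q] = 4 and Gal(K/Q) is generated by the two order-2 automorphisms sqrt(93) ↦ -sqrt(93) and sqrt(193) ↦ -sqrt(193), giving V_4.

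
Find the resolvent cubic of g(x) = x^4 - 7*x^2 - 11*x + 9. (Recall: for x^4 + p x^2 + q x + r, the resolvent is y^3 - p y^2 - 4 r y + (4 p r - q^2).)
h(y) = y^3 + 7*y^2 - 36*y - 373

Identify coefficients: p = -7, q = -11, r = 9.
Plug into h(y) = y^3 - p y^2 - 4 r y + (4 p r - q^2):
  h(y) = y^3 - (-7) y^2 - 4*(9) y + (4*(-7)*(9) - (-11)^2)
       = y^3 + (7) y^2 + (-36) y + (-373).
Simplifying: h(y) = y^3 + 7*y^2 - 36*y - 373.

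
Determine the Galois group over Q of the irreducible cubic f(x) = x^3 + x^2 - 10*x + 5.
Gal(K/Q) = S_3 (symmetric group of order 6)

Compute the discriminant of x^3 + (1)*x^2 + (-10)*x + (5): Δ = 2505. Since Δ is not a rational square, the Galois group is not contained in A_3; it must be the full S_3 (irreducibility of the cubic rules out anything smaller).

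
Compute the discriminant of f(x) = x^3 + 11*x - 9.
Δ = -7511

For a depressed cubic x^3 + p x + q the discriminant is Δ = -4 p^3 - 27 q^2 = -4*(11)^3 - 27*(-9)^2 = -5324 - 2187 = -7511.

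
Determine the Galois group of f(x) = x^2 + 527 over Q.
Gal(K/Q) = Z/2Z (cyclic of order 2)

x^2 + 527 is irreducible over Q since -527 is not a rational square. The splitting field Q(sqrt(-527)) has degree 2 over Q, and its unique nontrivial automorphism is sqrt(-527) ↦ -sqrt(-527). Hence Gal(Q(sqrt(-527))/Q) = Z/2Z.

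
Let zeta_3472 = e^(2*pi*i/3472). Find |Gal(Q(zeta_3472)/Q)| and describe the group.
|Gal(Q(zeta_3472)/Q)| = phi(3472) = 1440; group ≅ (Z/3472Z)^* ≅ Z/2Z × Z/4Z × Z/6Z × Z/30Z

The n-th cyclotomic polynomial Φ_3472(x) is the minimal polynomial of zeta_3472 over Q and has degree phi(3472) = 1440. So Q(zeta_3472) is a degree-1440 Galois extension with Galois group (Z/3472Z)^*. By CRT, (Z/3472Z)^* ≅ (Z/16Z)^* × (Z/7Z)^* × (Z/31Z)^*. Each prime-power unit group is (Z/16Z)^* ≅ Z/2Z × Z/4Z; (Z/7Z)^* ≅ Z/6Z; (Z/31Z)^* ≅ Z/30Z. Hence Gal(Q(zeta_3472)/Q) ≅ Z/2Z × Z/4Z × Z/6Z × Z/30Z.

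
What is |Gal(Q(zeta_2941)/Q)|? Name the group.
|Gal(Q(zeta_2941)/Q)| = phi(2941) = 2752; group ≅ (Z/2941Z)^* ≅ Z/16Z × Z/172Z

The n-th cyclotomic polynomial Φ_2941(x) is the minimal polynomial of zeta_2941 over Q and has degree phi(2941) = 2752. So Q(zeta_2941) is a degree-2752 Galois extension with Galois group (Z/2941Z)^*. By CRT, (Z/2941Z)^* ≅ (Z/17Z)^* × (Z/173Z)^*. Each prime-power unit group is (Z/17Z)^* ≅ Z/16Z; (Z/173Z)^* ≅ Z/172Z. Hence Gal(Q(zeta_2941)/Q) ≅ Z/16Z × Z/172Z.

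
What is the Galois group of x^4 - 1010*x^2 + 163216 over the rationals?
Gal(K/Q) = Z/2Z (cyclic of order 2)

f factors as (x^2 - 202)(x^2 - 808), so the splitting field is K = Q(sqrt(202), sqrt(808)). The squarefree part of 202 is 202 and the squarefree part of 808 is also 202, so sqrt(202) and sqrt(808) are both rational multiples of sqrt(202). Hence Q(sqrt(202)) = Q(sqrt(808)) = Q(sqrt(202)), and the splitting field collapses to a single degree-2 extension with Galois group Z/2Z.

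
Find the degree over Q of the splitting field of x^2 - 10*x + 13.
[K:Q] = 2

The discriminant of x^2 + (-10)*x + (13) is b^2 - 4c = 100 - (52) = 48. Since 48 is not a perfect square in Q, the polynomial is irreducible over Q. Its two roots generate a degree-2 extension, so [K:Q] = 2.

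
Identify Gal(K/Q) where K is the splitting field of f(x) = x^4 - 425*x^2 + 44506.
Gal(K/Q) = V_4 (Klein four-group, Z/2Z × Z/2Z)

f factors as (x^2 - 187)(x^2 - 238), so the splitting field is K = Q(sqrt(187), sqrt(238)). The elements 187, 238, 44506 are all non-squares in Q, so sqrt(187) and sqrt(238) generate independent quadratic extensions. Thus [K:Q] = 4 and Gal(K/Q) is generated by the two order-2 automorphisms sqrt(187) ↦ -sqrt(187) and sqrt(238) ↦ -sqrt(238), giving V_4.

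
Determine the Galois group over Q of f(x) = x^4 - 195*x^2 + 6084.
Gal(K/Q) = Z/2Z (cyclic of order 2)

f factors as (x^2 - 39)(x^2 - 156), so the splitting field is K = Q(sqrt(39), sqrt(156)). The squarefree part of 39 is 39 and the squarefree part of 156 is also 39, so sqrt(39) and sqrt(156) are both rational multiples of sqrt(39). Hence Q(sqrt(39)) = Q(sqrt(156)) = Q(sqrt(39)), and the splitting field collapses to a single degree-2 extension with Galois group Z/2Z.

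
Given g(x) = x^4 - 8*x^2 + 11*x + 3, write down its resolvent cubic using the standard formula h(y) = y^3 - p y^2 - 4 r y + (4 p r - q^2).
h(y) = y^3 + 8*y^2 - 12*y - 217

Identify coefficients: p = -8, q = 11, r = 3.
Plug into h(y) = y^3 - p y^2 - 4 r y + (4 p r - q^2):
  h(y) = y^3 - (-8) y^2 - 4*(3) y + (4*(-8)*(3) - (11)^2)
       = y^3 + (8) y^2 + (-12) y + (-217).
Simplifying: h(y) = y^3 + 8*y^2 - 12*y - 217.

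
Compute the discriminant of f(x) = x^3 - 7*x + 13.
Δ = -3191

For a depressed cubic x^3 + p x + q the discriminant is Δ = -4 p^3 - 27 q^2 = -4*(-7)^3 - 27*(13)^2 = 1372 - 4563 = -3191.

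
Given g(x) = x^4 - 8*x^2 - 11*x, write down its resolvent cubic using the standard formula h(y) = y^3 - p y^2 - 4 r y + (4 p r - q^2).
h(y) = y^3 + 8*y^2 - 121

Identify coefficients: p = -8, q = -11, r = 0.
Plug into h(y) = y^3 - p y^2 - 4 r y + (4 p r - q^2):
  h(y) = y^3 - (-8) y^2 - 4*(0) y + (4*(-8)*(0) - (-11)^2)
       = y^3 + (8) y^2 + (0) y + (-121).
Simplifying: h(y) = y^3 + 8*y^2 - 121.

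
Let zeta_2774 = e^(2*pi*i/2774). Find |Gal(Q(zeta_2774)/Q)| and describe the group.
|Gal(Q(zeta_2774)/Q)| = phi(2774) = 1296; group ≅ (Z/2774Z)^* ≅ Z/18Z × Z/72Z

The n-th cyclotomic polynomial Φ_2774(x) is the minimal polynomial of zeta_2774 over Q and has degree phi(2774) = 1296. So Q(zeta_2774) is a degree-1296 Galois extension with Galois group (Z/2774Z)^*. By CRT, (Z/2774Z)^* ≅ (Z/2Z)^* × (Z/19Z)^* × (Z/73Z)^*. Each prime-power unit group is (Z/2Z)^* ≅ trivial group (order 1); (Z/19Z)^* ≅ Z/18Z; (Z/73Z)^* ≅ Z/72Z. Hence Gal(Q(zeta_2774)/Q) ≅ Z/18Z × Z/72Z.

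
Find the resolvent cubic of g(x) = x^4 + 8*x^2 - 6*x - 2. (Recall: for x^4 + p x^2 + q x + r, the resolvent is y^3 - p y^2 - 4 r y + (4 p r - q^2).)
h(y) = y^3 - 8*y^2 + 8*y - 100

Identify coefficients: p = 8, q = -6, r = -2.
Plug into h(y) = y^3 - p y^2 - 4 r y + (4 p r - q^2):
  h(y) = y^3 - (8) y^2 - 4*(-2) y + (4*(8)*(-2) - (-6)^2)
       = y^3 + (-8) y^2 + (8) y + (-100).
Simplifying: h(y) = y^3 - 8*y^2 + 8*y - 100.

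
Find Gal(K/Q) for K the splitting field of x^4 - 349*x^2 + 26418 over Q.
Gal(K/Q) = V_4 (Klein four-group, Z/2Z × Z/2Z)

f factors as (x^2 - 238)(x^2 - 111), so the splitting field is K = Q(sqrt(238), sqrt(111)). The elements 238, 111, 26418 are all non-squares in Q, so sqrt(238) and sqrt(111) generate independent quadratic extensions. Thus [K:Q] = 4 and Gal(K/Q) is generated by the two order-2 automorphisms sqrt(238) ↦ -sqrt(238) and sqrt(111) ↦ -sqrt(111), giving V_4.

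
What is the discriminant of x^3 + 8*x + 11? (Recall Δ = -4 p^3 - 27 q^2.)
Δ = -5315

For a depressed cubic x^3 + p x + q the discriminant is Δ = -4 p^3 - 27 q^2 = -4*(8)^3 - 27*(11)^2 = -2048 - 3267 = -5315.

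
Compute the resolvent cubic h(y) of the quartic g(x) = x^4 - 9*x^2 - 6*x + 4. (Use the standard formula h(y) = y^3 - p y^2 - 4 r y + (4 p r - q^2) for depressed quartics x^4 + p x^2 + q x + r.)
h(y) = y^3 + 9*y^2 - 16*y - 180

Identify coefficients: p = -9, q = -6, r = 4.
Plug into h(y) = y^3 - p y^2 - 4 r y + (4 p r - q^2):
  h(y) = y^3 - (-9) y^2 - 4*(4) y + (4*(-9)*(4) - (-6)^2)
       = y^3 + (9) y^2 + (-16) y + (-180).
Simplifying: h(y) = y^3 + 9*y^2 - 16*y - 180.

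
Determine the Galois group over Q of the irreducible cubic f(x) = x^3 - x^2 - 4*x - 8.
Gal(K/Q) = S_3 (symmetric group of order 6)

Compute the discriminant of x^3 + (-1)*x^2 + (-4)*x + (-8): Δ = -2064. Since Δ is not a rational square, the Galois group is not contained in A_3; it must be the full S_3 (irreducibility of the cubic rules out anything smaller).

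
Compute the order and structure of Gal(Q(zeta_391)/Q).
|Gal(Q(zeta_391)/Q)| = phi(391) = 352; group ≅ (Z/391Z)^* ≅ Z/16Z × Z/22Z

The n-th cyclotomic polynomial Φ_391(x) is the minimal polynomial of zeta_391 over Q and has degree phi(391) = 352. So Q(zeta_391) is a degree-352 Galois extension with Galois group (Z/391Z)^*. By CRT, (Z/391Z)^* ≅ (Z/17Z)^* × (Z/23Z)^*. Each prime-power unit group is (Z/17Z)^* ≅ Z/16Z; (Z/23Z)^* ≅ Z/22Z. Hence Gal(Q(zeta_391)/Q) ≅ Z/16Z × Z/22Z.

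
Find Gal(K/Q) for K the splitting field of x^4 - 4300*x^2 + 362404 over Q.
Gal(K/Q) = Z/2Z (cyclic of order 2)

f factors as (x^2 - 4214)(x^2 - 86), so the splitting field is K = Q(sqrt(4214), sqrt(86)). The squarefree part of 4214 is 86 and the squarefree part of 86 is also 86, so sqrt(4214) and sqrt(86) are both rational multiples of sqrt(86). Hence Q(sqrt(4214)) = Q(sqrt(86)) = Q(sqrt(86)), and the splitting field collapses to a single degree-2 extension with Galois group Z/2Z.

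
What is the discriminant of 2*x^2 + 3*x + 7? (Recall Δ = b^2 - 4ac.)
Δ = -47

For a quadratic a x^2 + b x + c the discriminant is Δ = b^2 - 4ac = (3)^2 - 4*(2)*(7) = 9 - (56) = -47.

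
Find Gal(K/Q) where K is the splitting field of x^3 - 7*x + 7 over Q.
Gal(K/Q) = A_3 (cyclic of order 3)

Compute the discriminant of x^3 + (0)*x^2 + (-7)*x + (7): Δ = 49. Since Δ is a perfect square (Δ = 7^2), the Galois group is contained in A_3. Irreducibility forces the group to be transitive on three roots, so Gal = A_3.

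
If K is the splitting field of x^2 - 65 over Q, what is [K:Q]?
[K:Q] = 2

The polynomial x^2 - 65 is irreducible over Q since 65 is not a perfect square. Its splitting field is Q(sqrt(65)), which has degree 2 over Q.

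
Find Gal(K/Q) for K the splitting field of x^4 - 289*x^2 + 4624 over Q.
Gal(K/Q) = Z/2Z (cyclic of order 2)

f factors as (x^2 - 272)(x^2 - 17), so the splitting field is K = Q(sqrt(272), sqrt(17)). The squarefree part of 272 is 17 and the squarefree part of 17 is also 17, so sqrt(272) and sqrt(17) are both rational multiples of sqrt(17). Hence Q(sqrt(272)) = Q(sqrt(17)) = Q(sqrt(17)), and the splitting field collapses to a single degree-2 extension with Galois group Z/2Z.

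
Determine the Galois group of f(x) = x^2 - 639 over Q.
Gal(K/Q) = Z/2Z (cyclic of order 2)

x^2 - 639 is irreducible over Q since 639 is not a rational square. The splitting field Q(sqrt(639)) has degree 2 over Q, and its unique nontrivial automorphism is sqrt(639) ↦ -sqrt(639). Hence Gal(Q(sqrt(639))/Q) = Z/2Z.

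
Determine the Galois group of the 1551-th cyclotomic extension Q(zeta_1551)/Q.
|Gal(Q(zeta_1551)/Q)| = phi(1551) = 920; group ≅ (Z/1551Z)^* ≅ Z/2Z × Z/10Z × Z/46Z

The n-th cyclotomic polynomial Φ_1551(x) is the minimal polynomial of zeta_1551 over Q and has degree phi(1551) = 920. So Q(zeta_1551) is a degree-920 Galois extension with Galois group (Z/1551Z)^*. By CRT, (Z/1551Z)^* ≅ (Z/3Z)^* × (Z/11Z)^* × (Z/47Z)^*. Each prime-power unit group is (Z/3Z)^* ≅ Z/2Z; (Z/11Z)^* ≅ Z/10Z; (Z/47Z)^* ≅ Z/46Z. Hence Gal(Q(zeta_1551)/Q) ≅ Z/2Z × Z/10Z × Z/46Z.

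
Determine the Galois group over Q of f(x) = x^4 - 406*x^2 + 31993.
Gal(K/Q) = V_4 (Klein four-group, Z/2Z × Z/2Z)

f factors as (x^2 - 299)(x^2 - 107), so the splitting field is K = Q(sqrt(299), sqrt(107)). The elements 299, 107, 31993 are all non-squares in Q, so sqrt(299) and sqrt(107) generate independent quadratic extensions. Thus [K:Q] = 4 and Gal(K/Q) is generated by the two order-2 automorphisms sqrt(299) ↦ -sqrt(299) and sqrt(107) ↦ -sqrt(107), giving V_4.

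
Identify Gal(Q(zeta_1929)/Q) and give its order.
|Gal(Q(zeta_1929)/Q)| = phi(1929) = 1284; group ≅ (Z/1929Z)^* ≅ Z/2Z × Z/642Z

The n-th cyclotomic polynomial Φ_1929(x) is the minimal polynomial of zeta_1929 over Q and has degree phi(1929) = 1284. So Q(zeta_1929) is a degree-1284 Galois extension with Galois group (Z/1929Z)^*. By CRT, (Z/1929Z)^* ≅ (Z/3Z)^* × (Z/643Z)^*. Each prime-power unit group is (Z/3Z)^* ≅ Z/2Z; (Z/643Z)^* ≅ Z/642Z. Hence Gal(Q(zeta_1929)/Q) ≅ Z/2Z × Z/642Z.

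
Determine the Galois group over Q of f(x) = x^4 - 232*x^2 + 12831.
Gal(K/Q) = V_4 (Klein four-group, Z/2Z × Z/2Z)

f factors as (x^2 - 91)(x^2 - 141), so the splitting field is K = Q(sqrt(91), sqrt(141)). The elements 91, 141, 12831 are all non-squares in Q, so sqrt(91) and sqrt(141) generate independent quadratic extensions. Thus [K:Q] = 4 and Gal(K/Q) is generated by the two order-2 automorphisms sqrt(91) ↦ -sqrt(91) and sqrt(141) ↦ -sqrt(141), giving V_4.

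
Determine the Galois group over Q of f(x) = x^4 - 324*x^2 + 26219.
Gal(K/Q) = V_4 (Klein four-group, Z/2Z × Z/2Z)

f factors as (x^2 - 167)(x^2 - 157), so the splitting field is K = Q(sqrt(167), sqrt(157)). The elements 167, 157, 26219 are all non-squares in Q, so sqrt(167) and sqrt(157) generate independent quadratic extensions. Thus [K:Q] = 4 and Gal(K/Q) is generated by the two order-2 automorphisms sqrt(167) ↦ -sqrt(167) and sqrt(157) ↦ -sqrt(157), giving V_4.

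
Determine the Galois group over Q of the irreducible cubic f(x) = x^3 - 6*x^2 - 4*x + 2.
Gal(K/Q) = S_3 (symmetric group of order 6)

Compute the discriminant of x^3 + (-6)*x^2 + (-4)*x + (2): Δ = 3316. Since Δ is not a rational square, the Galois group is not contained in A_3; it must be the full S_3 (irreducibility of the cubic rules out anything smaller).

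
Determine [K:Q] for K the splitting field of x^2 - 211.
[K:Q] = 2

The polynomial x^2 - 211 is irreducible over Q since 211 is not a perfect square. Its splitting field is Q(sqrt(211)), which has degree 2 over Q.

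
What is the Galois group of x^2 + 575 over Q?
Gal(K/Q) = Z/2Z (cyclic of order 2)

x^2 + 575 is irreducible over Q since -575 is not a rational square. The splitting field Q(sqrt(-575)) has degree 2 over Q, and its unique nontrivial automorphism is sqrt(-575) ↦ -sqrt(-575). Hence Gal(Q(sqrt(-575))/Q) = Z/2Z.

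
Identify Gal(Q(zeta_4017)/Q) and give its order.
|Gal(Q(zeta_4017)/Q)| = phi(4017) = 2448; group ≅ (Z/4017Z)^* ≅ Z/2Z × Z/12Z × Z/102Z

The n-th cyclotomic polynomial Φ_4017(x) is the minimal polynomial of zeta_4017 over Q and has degree phi(4017) = 2448. So Q(zeta_4017) is a degree-2448 Galois extension with Galois group (Z/4017Z)^*. By CRT, (Z/4017Z)^* ≅ (Z/3Z)^* × (Z/13Z)^* × (Z/103Z)^*. Each prime-power unit group is (Z/3Z)^* ≅ Z/2Z; (Z/13Z)^* ≅ Z/12Z; (Z/103Z)^* ≅ Z/102Z. Hence Gal(Q(zeta_4017)/Q) ≅ Z/2Z × Z/12Z × Z/102Z.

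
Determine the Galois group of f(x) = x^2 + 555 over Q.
Gal(K/Q) = Z/2Z (cyclic of order 2)

x^2 + 555 is irreducible over Q since -555 is not a rational square. The splitting field Q(sqrt(-555)) has degree 2 over Q, and its unique nontrivial automorphism is sqrt(-555) ↦ -sqrt(-555). Hence Gal(Q(sqrt(-555))/Q) = Z/2Z.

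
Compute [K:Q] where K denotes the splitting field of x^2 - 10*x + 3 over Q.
[K:Q] = 2

The discriminant of x^2 + (-10)*x + (3) is b^2 - 4c = 100 - (12) = 88. Since 88 is not a perfect square in Q, the polynomial is irreducible over Q. Its two roots generate a degree-2 extension, so [K:Q] = 2.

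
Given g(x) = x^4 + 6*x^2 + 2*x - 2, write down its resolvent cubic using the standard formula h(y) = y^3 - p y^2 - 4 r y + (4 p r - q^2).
h(y) = y^3 - 6*y^2 + 8*y - 52

Identify coefficients: p = 6, q = 2, r = -2.
Plug into h(y) = y^3 - p y^2 - 4 r y + (4 p r - q^2):
  h(y) = y^3 - (6) y^2 - 4*(-2) y + (4*(6)*(-2) - (2)^2)
       = y^3 + (-6) y^2 + (8) y + (-52).
Simplifying: h(y) = y^3 - 6*y^2 + 8*y - 52.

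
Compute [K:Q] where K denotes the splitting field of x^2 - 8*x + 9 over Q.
[K:Q] = 2

The discriminant of x^2 + (-8)*x + (9) is b^2 - 4c = 64 - (36) = 28. Since 28 is not a perfect square in Q, the polynomial is irreducible over Q. Its two roots generate a degree-2 extension, so [K:Q] = 2.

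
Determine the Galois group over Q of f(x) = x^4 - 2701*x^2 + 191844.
Gal(K/Q) = Z/2Z (cyclic of order 2)

f factors as (x^2 - 73)(x^2 - 2628), so the splitting field is K = Q(sqrt(73), sqrt(2628)). The squarefree part of 73 is 73 and the squarefree part of 2628 is also 73, so sqrt(73) and sqrt(2628) are both rational multiples of sqrt(73). Hence Q(sqrt(73)) = Q(sqrt(2628)) = Q(sqrt(73)), and the splitting field collapses to a single degree-2 extension with Galois group Z/2Z.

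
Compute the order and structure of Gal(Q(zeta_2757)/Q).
|Gal(Q(zeta_2757)/Q)| = phi(2757) = 1836; group ≅ (Z/2757Z)^* ≅ Z/2Z × Z/918Z

The n-th cyclotomic polynomial Φ_2757(x) is the minimal polynomial of zeta_2757 over Q and has degree phi(2757) = 1836. So Q(zeta_2757) is a degree-1836 Galois extension with Galois group (Z/2757Z)^*. By CRT, (Z/2757Z)^* ≅ (Z/3Z)^* × (Z/919Z)^*. Each prime-power unit group is (Z/3Z)^* ≅ Z/2Z; (Z/919Z)^* ≅ Z/918Z. Hence Gal(Q(zeta_2757)/Q) ≅ Z/2Z × Z/918Z.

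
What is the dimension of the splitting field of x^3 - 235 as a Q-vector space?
[K:Q] = 6

x^3 - 235 has one real root r = 235^(1/3) and two complex roots r*zeta_3, r*zeta_3^2 where zeta_3 = e^(2*pi*i/3). The splitting field is Q(r, zeta_3). [Q(r):Q] = 3 and [Q(zeta_3):Q] = 2 with gcd = 1, so [Q(r, zeta_3):Q] = 3 * 2 = 6.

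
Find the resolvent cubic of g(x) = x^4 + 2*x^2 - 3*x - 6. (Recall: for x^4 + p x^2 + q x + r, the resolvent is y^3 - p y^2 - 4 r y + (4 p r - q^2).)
h(y) = y^3 - 2*y^2 + 24*y - 57

Identify coefficients: p = 2, q = -3, r = -6.
Plug into h(y) = y^3 - p y^2 - 4 r y + (4 p r - q^2):
  h(y) = y^3 - (2) y^2 - 4*(-6) y + (4*(2)*(-6) - (-3)^2)
       = y^3 + (-2) y^2 + (24) y + (-57).
Simplifying: h(y) = y^3 - 2*y^2 + 24*y - 57.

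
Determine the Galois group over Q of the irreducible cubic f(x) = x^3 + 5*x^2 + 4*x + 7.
Gal(K/Q) = S_3 (symmetric group of order 6)

Compute the discriminant of x^3 + (5)*x^2 + (4)*x + (7): Δ = -2159. Since Δ is not a rational square, the Galois group is not contained in A_3; it must be the full S_3 (irreducibility of the cubic rules out anything smaller).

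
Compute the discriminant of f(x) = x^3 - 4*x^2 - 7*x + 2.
Δ = 3568

For x^3 + a x^2 + b x + c the discriminant is Δ = 18 a b c - 4 a^3 c + a^2 b^2 - 4 b^3 - 27 c^2.
Plug a = -4, b = -7, c = 2:
  18*(-4)*(-7)*(2) - 4*(-4)^3*(2) + (-4)^2*(-7)^2 - 4*(-7)^3 - 27*(2)^2
  = 1008 + (512) + 784 + (1372) + (-108)
  = 3568.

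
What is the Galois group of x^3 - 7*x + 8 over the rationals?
Gal(K/Q) = S_3 (symmetric group of order 6)

Compute the discriminant of x^3 + (0)*x^2 + (-7)*x + (8): Δ = -356. Since Δ is not a rational square, the Galois group is not contained in A_3; it must be the full S_3 (irreducibility of the cubic rules out anything smaller).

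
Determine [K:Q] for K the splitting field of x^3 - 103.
[K:Q] = 6

x^3 - 103 has one real root r = 103^(1/3) and two complex roots r*zeta_3, r*zeta_3^2 where zeta_3 = e^(2*pi*i/3). The splitting field is Q(r, zeta_3). [Q(r):Q] = 3 and [Q(zeta_3):Q] = 2 with gcd = 1, so [Q(r, zeta_3):Q] = 3 * 2 = 6.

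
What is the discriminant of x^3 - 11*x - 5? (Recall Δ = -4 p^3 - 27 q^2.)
Δ = 4649

For a depressed cubic x^3 + p x + q the discriminant is Δ = -4 p^3 - 27 q^2 = -4*(-11)^3 - 27*(-5)^2 = 5324 - 675 = 4649.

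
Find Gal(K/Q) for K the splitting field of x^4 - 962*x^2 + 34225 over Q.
Gal(K/Q) = Z/2Z (cyclic of order 2)

f factors as (x^2 - 925)(x^2 - 37), so the splitting field is K = Q(sqrt(925), sqrt(37)). The squarefree part of 925 is 37 and the squarefree part of 37 is also 37, so sqrt(925) and sqrt(37) are both rational multiples of sqrt(37). Hence Q(sqrt(925)) = Q(sqrt(37)) = Q(sqrt(37)), and the splitting field collapses to a single degree-2 extension with Galois group Z/2Z.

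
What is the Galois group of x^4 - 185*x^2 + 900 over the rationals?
Gal(K/Q) = Z/2Z (cyclic of order 2)

f factors as (x^2 - 180)(x^2 - 5), so the splitting field is K = Q(sqrt(180), sqrt(5)). The squarefree part of 180 is 5 and the squarefree part of 5 is also 5, so sqrt(180) and sqrt(5) are both rational multiples of sqrt(5). Hence Q(sqrt(180)) = Q(sqrt(5)) = Q(sqrt(5)), and the splitting field collapses to a single degree-2 extension with Galois group Z/2Z.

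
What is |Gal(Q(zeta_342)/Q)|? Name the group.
|Gal(Q(zeta_342)/Q)| = phi(342) = 108; group ≅ (Z/342Z)^* ≅ Z/6Z × Z/18Z

The n-th cyclotomic polynomial Φ_342(x) is the minimal polynomial of zeta_342 over Q and has degree phi(342) = 108. So Q(zeta_342) is a degree-108 Galois extension with Galois group (Z/342Z)^*. By CRT, (Z/342Z)^* ≅ (Z/2Z)^* × (Z/9Z)^* × (Z/19Z)^*. Each prime-power unit group is (Z/2Z)^* ≅ trivial group (order 1); (Z/9Z)^* ≅ Z/6Z; (Z/19Z)^* ≅ Z/18Z. Hence Gal(Q(zeta_342)/Q) ≅ Z/6Z × Z/18Z.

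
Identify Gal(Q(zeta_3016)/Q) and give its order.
|Gal(Q(zeta_3016)/Q)| = phi(3016) = 1344; group ≅ (Z/3016Z)^* ≅ Z/2Z × Z/2Z × Z/12Z × Z/28Z

The n-th cyclotomic polynomial Φ_3016(x) is the minimal polynomial of zeta_3016 over Q and has degree phi(3016) = 1344. So Q(zeta_3016) is a degree-1344 Galois extension with Galois group (Z/3016Z)^*. By CRT, (Z/3016Z)^* ≅ (Z/8Z)^* × (Z/13Z)^* × (Z/29Z)^*. Each prime-power unit group is (Z/8Z)^* ≅ Z/2Z × Z/2Z; (Z/13Z)^* ≅ Z/12Z; (Z/29Z)^* ≅ Z/28Z. Hence Gal(Q(zeta_3016)/Q) ≅ Z/2Z × Z/2Z × Z/12Z × Z/28Z.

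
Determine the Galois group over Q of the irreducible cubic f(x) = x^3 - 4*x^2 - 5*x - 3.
Gal(K/Q) = S_3 (symmetric group of order 6)

Compute the discriminant of x^3 + (-4)*x^2 + (-5)*x + (-3): Δ = -1191. Since Δ is not a rational square, the Galois group is not contained in A_3; it must be the full S_3 (irreducibility of the cubic rules out anything smaller).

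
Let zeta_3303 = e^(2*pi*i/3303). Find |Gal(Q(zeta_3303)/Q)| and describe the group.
|Gal(Q(zeta_3303)/Q)| = phi(3303) = 2196; group ≅ (Z/3303Z)^* ≅ Z/6Z × Z/366Z

The n-th cyclotomic polynomial Φ_3303(x) is the minimal polynomial of zeta_3303 over Q and has degree phi(3303) = 2196. So Q(zeta_3303) is a degree-2196 Galois extension with Galois group (Z/3303Z)^*. By CRT, (Z/3303Z)^* ≅ (Z/9Z)^* × (Z/367Z)^*. Each prime-power unit group is (Z/9Z)^* ≅ Z/6Z; (Z/367Z)^* ≅ Z/366Z. Hence Gal(Q(zeta_3303)/Q) ≅ Z/6Z × Z/366Z.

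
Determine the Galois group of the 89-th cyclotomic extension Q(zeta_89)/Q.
|Gal(Q(zeta_89)/Q)| = phi(89) = 88; group ≅ (Z/89Z)^* ≅ Z/88Z

The n-th cyclotomic polynomial Φ_89(x) is the minimal polynomial of zeta_89 over Q and has degree phi(89) = 88. So Q(zeta_89) is a degree-88 Galois extension with Galois group (Z/89Z)^*. (Z/89Z)^* is cyclic since 89 is an odd prime power (or 4). Hence Gal(Q(zeta_89)/Q) ≅ Z/88Z.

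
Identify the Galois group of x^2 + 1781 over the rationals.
Gal(K/Q) = Z/2Z (cyclic of order 2)

x^2 + 1781 is irreducible over Q since -1781 is not a rational square. The splitting field Q(sqrt(-1781)) has degree 2 over Q, and its unique nontrivial automorphism is sqrt(-1781) ↦ -sqrt(-1781). Hence Gal(Q(sqrt(-1781))/Q) = Z/2Z.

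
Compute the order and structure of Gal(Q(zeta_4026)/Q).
|Gal(Q(zeta_4026)/Q)| = phi(4026) = 1200; group ≅ (Z/4026Z)^* ≅ Z/2Z × Z/10Z × Z/60Z

The n-th cyclotomic polynomial Φ_4026(x) is the minimal polynomial of zeta_4026 over Q and has degree phi(4026) = 1200. So Q(zeta_4026) is a degree-1200 Galois extension with Galois group (Z/4026Z)^*. By CRT, (Z/4026Z)^* ≅ (Z/2Z)^* × (Z/3Z)^* × (Z/11Z)^* × (Z/61Z)^*. Each prime-power unit group is (Z/2Z)^* ≅ trivial group (order 1); (Z/3Z)^* ≅ Z/2Z; (Z/11Z)^* ≅ Z/10Z; (Z/61Z)^* ≅ Z/60Z. Hence Gal(Q(zeta_4026)/Q) ≅ Z/2Z × Z/10Z × Z/60Z.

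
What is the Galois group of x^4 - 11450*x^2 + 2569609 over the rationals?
Gal(K/Q) = Z/2Z (cyclic of order 2)

f factors as (x^2 - 229)(x^2 - 11221), so the splitting field is K = Q(sqrt(229), sqrt(11221)). The squarefree part of 229 is 229 and the squarefree part of 11221 is also 229, so sqrt(229) and sqrt(11221) are both rational multiples of sqrt(229). Hence Q(sqrt(229)) = Q(sqrt(11221)) = Q(sqrt(229)), and the splitting field collapses to a single degree-2 extension with Galois group Z/2Z.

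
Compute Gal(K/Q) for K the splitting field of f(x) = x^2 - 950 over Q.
Gal(K/Q) = Z/2Z (cyclic of order 2)

x^2 - 950 is irreducible over Q since 950 is not a rational square. The splitting field Q(sqrt(950)) has degree 2 over Q, and its unique nontrivial automorphism is sqrt(950) ↦ -sqrt(950). Hence Gal(Q(sqrt(950))/Q) = Z/2Z.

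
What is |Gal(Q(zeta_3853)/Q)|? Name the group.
|Gal(Q(zeta_3853)/Q)| = phi(3853) = 3852; group ≅ (Z/3853Z)^* ≅ Z/3852Z

The n-th cyclotomic polynomial Φ_3853(x) is the minimal polynomial of zeta_3853 over Q and has degree phi(3853) = 3852. So Q(zeta_3853) is a degree-3852 Galois extension with Galois group (Z/3853Z)^*. (Z/3853Z)^* is cyclic since 3853 is an odd prime power (or 4). Hence Gal(Q(zeta_3853)/Q) ≅ Z/3852Z.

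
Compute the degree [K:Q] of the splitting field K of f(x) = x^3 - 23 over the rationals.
[K:Q] = 6

x^3 - 23 has one real root r = 23^(1/3) and two complex roots r*zeta_3, r*zeta_3^2 where zeta_3 = e^(2*pi*i/3). The splitting field is Q(r, zeta_3). [Q(r):Q] = 3 and [Q(zeta_3):Q] = 2 with gcd = 1, so [Q(r, zeta_3):Q] = 3 * 2 = 6.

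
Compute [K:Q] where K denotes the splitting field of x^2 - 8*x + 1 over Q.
[K:Q] = 2

The discriminant of x^2 + (-8)*x + (1) is b^2 - 4c = 64 - (4) = 60. Since 60 is not a perfect square in Q, the polynomial is irreducible over Q. Its two roots generate a degree-2 extension, so [K:Q] = 2.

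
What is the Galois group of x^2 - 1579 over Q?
Gal(K/Q) = Z/2Z (cyclic of order 2)

x^2 - 1579 is irreducible over Q since 1579 is not a rational square. The splitting field Q(sqrt(1579)) has degree 2 over Q, and its unique nontrivial automorphism is sqrt(1579) ↦ -sqrt(1579). Hence Gal(Q(sqrt(1579))/Q) = Z/2Z.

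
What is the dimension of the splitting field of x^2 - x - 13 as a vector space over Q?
[K:Q] = 2

The discriminant of x^2 + (-1)*x + (-13) is b^2 - 4c = 1 - (-52) = 53. Since 53 is not a perfect square in Q, the polynomial is irreducible over Q. Its two roots generate a degree-2 extension, so [K:Q] = 2.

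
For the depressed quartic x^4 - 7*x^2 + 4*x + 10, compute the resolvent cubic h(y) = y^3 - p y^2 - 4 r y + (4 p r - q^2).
h(y) = y^3 + 7*y^2 - 40*y - 296

Identify coefficients: p = -7, q = 4, r = 10.
Plug into h(y) = y^3 - p y^2 - 4 r y + (4 p r - q^2):
  h(y) = y^3 - (-7) y^2 - 4*(10) y + (4*(-7)*(10) - (4)^2)
       = y^3 + (7) y^2 + (-40) y + (-296).
Simplifying: h(y) = y^3 + 7*y^2 - 40*y - 296.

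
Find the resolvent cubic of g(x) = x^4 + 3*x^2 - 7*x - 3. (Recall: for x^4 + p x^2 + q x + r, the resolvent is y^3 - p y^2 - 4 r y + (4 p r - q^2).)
h(y) = y^3 - 3*y^2 + 12*y - 85

Identify coefficients: p = 3, q = -7, r = -3.
Plug into h(y) = y^3 - p y^2 - 4 r y + (4 p r - q^2):
  h(y) = y^3 - (3) y^2 - 4*(-3) y + (4*(3)*(-3) - (-7)^2)
       = y^3 + (-3) y^2 + (12) y + (-85).
Simplifying: h(y) = y^3 - 3*y^2 + 12*y - 85.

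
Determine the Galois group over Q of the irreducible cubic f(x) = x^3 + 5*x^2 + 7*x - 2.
Gal(K/Q) = S_3 (symmetric group of order 6)

Compute the discriminant of x^3 + (5)*x^2 + (7)*x + (-2): Δ = -515. Since Δ is not a rational square, the Galois group is not contained in A_3; it must be the full S_3 (irreducibility of the cubic rules out anything smaller).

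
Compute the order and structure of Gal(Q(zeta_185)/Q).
|Gal(Q(zeta_185)/Q)| = phi(185) = 144; group ≅ (Z/185Z)^* ≅ Z/4Z × Z/36Z

The n-th cyclotomic polynomial Φ_185(x) is the minimal polynomial of zeta_185 over Q and has degree phi(185) = 144. So Q(zeta_185) is a degree-144 Galois extension with Galois group (Z/185Z)^*. By CRT, (Z/185Z)^* ≅ (Z/5Z)^* × (Z/37Z)^*. Each prime-power unit group is (Z/5Z)^* ≅ Z/4Z; (Z/37Z)^* ≅ Z/36Z. Hence Gal(Q(zeta_185)/Q) ≅ Z/4Z × Z/36Z.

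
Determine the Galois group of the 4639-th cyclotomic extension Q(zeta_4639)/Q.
|Gal(Q(zeta_4639)/Q)| = phi(4639) = 4638; group ≅ (Z/4639Z)^* ≅ Z/4638Z

The n-th cyclotomic polynomial Φ_4639(x) is the minimal polynomial of zeta_4639 over Q and has degree phi(4639) = 4638. So Q(zeta_4639) is a degree-4638 Galois extension with Galois group (Z/4639Z)^*. (Z/4639Z)^* is cyclic since 4639 is an odd prime power (or 4). Hence Gal(Q(zeta_4639)/Q) ≅ Z/4638Z.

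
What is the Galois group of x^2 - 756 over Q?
Gal(K/Q) = Z/2Z (cyclic of order 2)

x^2 - 756 is irreducible over Q since 756 is not a rational square. The splitting field Q(sqrt(756)) has degree 2 over Q, and its unique nontrivial automorphism is sqrt(756) ↦ -sqrt(756). Hence Gal(Q(sqrt(756))/Q) = Z/2Z.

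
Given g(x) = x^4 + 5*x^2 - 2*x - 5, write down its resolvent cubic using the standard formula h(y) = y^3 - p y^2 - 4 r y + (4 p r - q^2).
h(y) = y^3 - 5*y^2 + 20*y - 104

Identify coefficients: p = 5, q = -2, r = -5.
Plug into h(y) = y^3 - p y^2 - 4 r y + (4 p r - q^2):
  h(y) = y^3 - (5) y^2 - 4*(-5) y + (4*(5)*(-5) - (-2)^2)
       = y^3 + (-5) y^2 + (20) y + (-104).
Simplifying: h(y) = y^3 - 5*y^2 + 20*y - 104.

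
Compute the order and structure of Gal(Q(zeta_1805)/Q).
|Gal(Q(zeta_1805)/Q)| = phi(1805) = 1368; group ≅ (Z/1805Z)^* ≅ Z/4Z × Z/342Z

The n-th cyclotomic polynomial Φ_1805(x) is the minimal polynomial of zeta_1805 over Q and has degree phi(1805) = 1368. So Q(zeta_1805) is a degree-1368 Galois extension with Galois group (Z/1805Z)^*. By CRT, (Z/1805Z)^* ≅ (Z/5Z)^* × (Z/361Z)^*. Each prime-power unit group is (Z/5Z)^* ≅ Z/4Z; (Z/361Z)^* ≅ Z/342Z. Hence Gal(Q(zeta_1805)/Q) ≅ Z/4Z × Z/342Z.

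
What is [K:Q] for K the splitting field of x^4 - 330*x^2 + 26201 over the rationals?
[K:Q] = 4

f factors as (x^2 - 133)(x^2 - 197); the splitting field is K = Q(sqrt(133), sqrt(197)). Since 133, 197, and 26201 are all non-squares in Q, the three subfields Q(sqrt(133)), Q(sqrt(197)), Q(sqrt(26201)) are distinct degree-2 extensions, so [K:Q] = 4 (Klein four Galois group).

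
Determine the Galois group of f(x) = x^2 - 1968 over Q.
Gal(K/Q) = Z/2Z (cyclic of order 2)

x^2 - 1968 is irreducible over Q since 1968 is not a rational square. The splitting field Q(sqrt(1968)) has degree 2 over Q, and its unique nontrivial automorphism is sqrt(1968) ↦ -sqrt(1968). Hence Gal(Q(sqrt(1968))/Q) = Z/2Z.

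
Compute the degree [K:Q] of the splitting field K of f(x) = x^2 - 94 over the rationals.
[K:Q] = 2

The polynomial x^2 - 94 is irreducible over Q since 94 is not a perfect square. Its splitting field is Q(sqrt(94)), which has degree 2 over Q.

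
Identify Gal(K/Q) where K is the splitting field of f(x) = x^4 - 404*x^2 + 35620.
Gal(K/Q) = V_4 (Klein four-group, Z/2Z × Z/2Z)

f factors as (x^2 - 274)(x^2 - 130), so the splitting field is K = Q(sqrt(274), sqrt(130)). The elements 274, 130, 35620 are all non-squares in Q, so sqrt(274) and sqrt(130) generate independent quadratic extensions. Thus [K:Q] = 4 and Gal(K/Q) is generated by the two order-2 automorphisms sqrt(274) ↦ -sqrt(274) and sqrt(130) ↦ -sqrt(130), giving V_4.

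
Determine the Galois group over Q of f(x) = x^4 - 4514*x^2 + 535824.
Gal(K/Q) = Z/2Z (cyclic of order 2)

f factors as (x^2 - 4392)(x^2 - 122), so the splitting field is K = Q(sqrt(4392), sqrt(122)). The squarefree part of 4392 is 122 and the squarefree part of 122 is also 122, so sqrt(4392) and sqrt(122) are both rational multiples of sqrt(122). Hence Q(sqrt(4392)) = Q(sqrt(122)) = Q(sqrt(122)), and the splitting field collapses to a single degree-2 extension with Galois group Z/2Z.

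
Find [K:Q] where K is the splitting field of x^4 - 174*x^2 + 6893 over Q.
[K:Q] = 4

f factors as (x^2 - 113)(x^2 - 61); the splitting field is K = Q(sqrt(113), sqrt(61)). Since 113, 61, and 6893 are all non-squares in Q, the three subfields Q(sqrt(113)), Q(sqrt(61)), Q(sqrt(6893)) are distinct degree-2 extensions, so [K:Q] = 4 (Klein four Galois group).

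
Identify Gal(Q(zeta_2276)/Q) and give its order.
|Gal(Q(zeta_2276)/Q)| = phi(2276) = 1136; group ≅ (Z/2276Z)^* ≅ Z/2Z × Z/568Z

The n-th cyclotomic polynomial Φ_2276(x) is the minimal polynomial of zeta_2276 over Q and has degree phi(2276) = 1136. So Q(zeta_2276) is a degree-1136 Galois extension with Galois group (Z/2276Z)^*. By CRT, (Z/2276Z)^* ≅ (Z/4Z)^* × (Z/569Z)^*. Each prime-power unit group is (Z/4Z)^* ≅ Z/2Z; (Z/569Z)^* ≅ Z/568Z. Hence Gal(Q(zeta_2276)/Q) ≅ Z/2Z × Z/568Z.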